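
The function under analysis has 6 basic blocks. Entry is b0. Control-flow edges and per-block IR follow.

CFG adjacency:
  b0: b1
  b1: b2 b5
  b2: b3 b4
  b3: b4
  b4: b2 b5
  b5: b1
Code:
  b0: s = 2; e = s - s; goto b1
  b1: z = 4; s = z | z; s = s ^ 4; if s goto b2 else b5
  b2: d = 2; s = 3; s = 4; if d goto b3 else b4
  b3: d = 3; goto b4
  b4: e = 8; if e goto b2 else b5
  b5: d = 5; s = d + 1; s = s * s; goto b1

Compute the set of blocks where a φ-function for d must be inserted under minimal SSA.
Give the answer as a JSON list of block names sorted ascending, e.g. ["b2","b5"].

idom tree: b1←b0 b2←b1 b3←b2 b4←b2 b5←b1
Join-block Dom:
  b1: preds {b0,b5}: {b0} ∩ {b0,b1,b5} = {b0}; idom=b0
  b2: preds {b1,b4}: {b0,b1} ∩ {b0,b1,b2,b4} = {b0,b1}; idom=b1
  b4: preds {b2,b3}: {b0,b1,b2} ∩ {b0,b1,b2,b3} = {b0,b1,b2}; idom=b2
  b5: preds {b1,b4}: {b0,b1} ∩ {b0,b1,b2,b4} = {b0,b1}; idom=b1

DF walk-up:
  b1←b0: walk · to b0
  b1←b5: walk b5→b1 to b0
  b2←b1: walk · to b1
  b2←b4: walk b4→b2 to b1
  b4←b2: walk · to b2
  b4←b3: walk b3 to b2
  b5←b1: walk · to b1
  b5←b4: walk b4→b2 to b1
  b0 → ∅
  b1 → {b1}
  b2 → {b2,b5}
  b3 → {b4}
  b4 → {b2,b5}
  b5 → {b1}

φ for d: defs {b2,b3,b5}
  DF⁺ = {b1,b2,b4,b5}

Answer: ["b1", "b2", "b4", "b5"]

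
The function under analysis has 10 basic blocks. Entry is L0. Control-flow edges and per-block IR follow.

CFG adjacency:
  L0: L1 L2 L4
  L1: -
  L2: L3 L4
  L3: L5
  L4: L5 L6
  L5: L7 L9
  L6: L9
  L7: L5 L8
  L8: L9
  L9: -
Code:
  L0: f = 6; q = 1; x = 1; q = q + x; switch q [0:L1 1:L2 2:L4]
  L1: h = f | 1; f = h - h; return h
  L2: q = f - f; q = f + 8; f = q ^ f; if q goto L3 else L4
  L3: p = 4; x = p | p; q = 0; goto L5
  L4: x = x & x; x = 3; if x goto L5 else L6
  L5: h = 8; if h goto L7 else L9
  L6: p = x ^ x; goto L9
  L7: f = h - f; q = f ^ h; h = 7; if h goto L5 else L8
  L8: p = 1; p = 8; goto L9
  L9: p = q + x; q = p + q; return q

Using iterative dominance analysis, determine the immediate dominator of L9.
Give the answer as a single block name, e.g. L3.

idom tree: L1←L0 L2←L0 L3←L2 L4←L0 L5←L0 L6←L4 L7←L5 L8←L7 L9←L0
Dom∩ at merges:
  L4: preds {L0,L2}: {L0} ∩ {L0,L2} = {L0}; idom=L0
  L5: preds {L3,L4,L7}: {L0,L2,L3} ∩ {L0,L4} ∩ {L0,L5,L7} = {L0}; idom=L0
  L9: preds {L5,L6,L8}: {L0,L5} ∩ {L0,L4,L6} ∩ {L0,L5,L7,L8} = {L0}; idom=L0

idom(L9) = L0

Answer: L0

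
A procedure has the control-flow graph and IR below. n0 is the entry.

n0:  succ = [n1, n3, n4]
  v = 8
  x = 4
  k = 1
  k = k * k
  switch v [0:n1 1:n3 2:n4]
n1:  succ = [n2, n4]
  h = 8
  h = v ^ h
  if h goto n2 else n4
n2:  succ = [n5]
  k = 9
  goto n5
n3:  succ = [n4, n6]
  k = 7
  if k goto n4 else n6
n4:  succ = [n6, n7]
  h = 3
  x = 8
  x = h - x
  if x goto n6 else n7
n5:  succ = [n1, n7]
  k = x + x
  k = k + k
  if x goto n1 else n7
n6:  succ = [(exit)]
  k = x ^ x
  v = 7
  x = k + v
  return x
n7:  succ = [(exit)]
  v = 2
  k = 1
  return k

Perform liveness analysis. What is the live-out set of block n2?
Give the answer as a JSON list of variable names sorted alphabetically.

Answer: ["v", "x"]

Analysis:
Per-block:
  n0: def={k,v,x} ue=∅
  n1: def={h} ue={v}
  n2: def={k} ue=∅
  n3: def={k} ue=∅
  n4: def={h,x} ue=∅
  n5: def={k} ue={x}
  n6: def={k,v,x} ue={x}
  n7: def={k,v} ue=∅

Liveness:
  live n0: ∅→{v,x}
  live n1: {v,x}→{v,x}
  live n2: {v,x}→{v,x}
  live n3: {x}→{x}
  live n4: ∅→{x}
  live n5: {v,x}→{v,x}
  live n6: {x}→∅
  live n7: ∅→∅

live-out(n2) = ["v", "x"]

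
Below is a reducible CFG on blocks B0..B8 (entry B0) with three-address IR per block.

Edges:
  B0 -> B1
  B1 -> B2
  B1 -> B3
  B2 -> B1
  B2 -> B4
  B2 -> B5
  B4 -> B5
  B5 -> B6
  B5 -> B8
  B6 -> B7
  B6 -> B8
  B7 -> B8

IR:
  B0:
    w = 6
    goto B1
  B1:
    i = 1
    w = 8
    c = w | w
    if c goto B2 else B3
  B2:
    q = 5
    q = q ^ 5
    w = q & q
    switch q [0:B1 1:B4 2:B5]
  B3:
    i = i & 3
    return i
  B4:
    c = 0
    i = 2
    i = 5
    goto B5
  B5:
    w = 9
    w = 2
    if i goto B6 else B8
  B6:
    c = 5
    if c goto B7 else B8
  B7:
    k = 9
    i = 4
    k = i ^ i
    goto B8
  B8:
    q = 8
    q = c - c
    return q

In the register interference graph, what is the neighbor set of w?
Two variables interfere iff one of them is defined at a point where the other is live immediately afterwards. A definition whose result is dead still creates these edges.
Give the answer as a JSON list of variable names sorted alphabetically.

Answer: ["c", "i", "q"]

Analysis:
Block summaries:
  B0 def {w} use ∅
  B1 def {c,i,w} use ∅
  B2 def {q,w} use ∅
  B3 def {i} use {i}
  B4 def {c,i} use ∅
  B5 def {w} use {i}
  B6 def {c} use ∅
  B7 def {i,k} use ∅
  B8 def {q} use {c}

Live sets:
  B0 li=∅ lo=∅
  B1 li=∅ lo={c,i}
  B2 li={c,i} lo={c,i}
  B3 li={i} lo=∅
  B4 li=∅ lo={c,i}
  B5 li={c,i} lo={c}
  B6 li=∅ lo={c}
  B7 li={c} lo={c}
  B8 li={c} lo=∅

Interfere edges:
  c — {i,k,q,w}
  i — {c,q,w}
  k — {c}
  q — {c,i,w}
  w — {c,i,q}

N(w) = ["c", "i", "q"]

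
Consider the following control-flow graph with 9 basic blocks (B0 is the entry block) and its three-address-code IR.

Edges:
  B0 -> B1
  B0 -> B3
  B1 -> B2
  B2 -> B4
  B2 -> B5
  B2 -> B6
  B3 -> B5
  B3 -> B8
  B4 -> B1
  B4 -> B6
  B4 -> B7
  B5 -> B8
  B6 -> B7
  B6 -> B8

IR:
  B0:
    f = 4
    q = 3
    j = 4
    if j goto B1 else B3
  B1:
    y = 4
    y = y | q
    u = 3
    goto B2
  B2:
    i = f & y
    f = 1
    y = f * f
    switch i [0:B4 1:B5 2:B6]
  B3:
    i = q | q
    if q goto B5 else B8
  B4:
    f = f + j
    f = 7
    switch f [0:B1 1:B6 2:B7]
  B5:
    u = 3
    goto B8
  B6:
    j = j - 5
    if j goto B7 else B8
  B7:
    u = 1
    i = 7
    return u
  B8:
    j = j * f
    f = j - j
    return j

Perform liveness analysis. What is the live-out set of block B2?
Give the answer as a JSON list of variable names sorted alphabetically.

Answer: ["f", "j", "q"]

Derivation:
Block summaries:
  B0 def {f,j,q} use ∅
  B1 def {u,y} use {q}
  B2 def {f,i,y} use {f,y}
  B3 def {i} use {q}
  B4 def {f} use {f,j}
  B5 def {u} use ∅
  B6 def {j} use {j}
  B7 def {i,u} use ∅
  B8 def {f,j} use {f,j}

Liveness:
  B0: in=∅ out={f,j,q}
  B1: in={f,j,q} out={f,j,q,y}
  B2: in={f,j,q,y} out={f,j,q}
  B3: in={f,j,q} out={f,j}
  B4: in={f,j,q} out={f,j,q}
  B5: in={f,j} out={f,j}
  B6: in={f,j} out={f,j}
  B7: in=∅ out=∅
  B8: in={f,j} out=∅

live-out(B2) = ["f", "j", "q"]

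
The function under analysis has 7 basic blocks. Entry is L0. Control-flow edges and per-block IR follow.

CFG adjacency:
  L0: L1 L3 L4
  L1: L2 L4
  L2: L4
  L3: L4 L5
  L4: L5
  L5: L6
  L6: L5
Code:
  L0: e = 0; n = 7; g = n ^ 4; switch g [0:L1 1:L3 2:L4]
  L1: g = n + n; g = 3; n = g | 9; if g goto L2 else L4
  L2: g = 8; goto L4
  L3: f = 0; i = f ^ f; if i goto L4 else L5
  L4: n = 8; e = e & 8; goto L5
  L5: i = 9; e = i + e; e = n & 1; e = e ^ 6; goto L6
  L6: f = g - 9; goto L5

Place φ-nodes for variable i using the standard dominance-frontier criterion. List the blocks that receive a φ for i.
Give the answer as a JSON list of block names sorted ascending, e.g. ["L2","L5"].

Answer: ["L4", "L5"]

Derivation:
idom tree: L1←L0 L2←L1 L3←L0 L4←L0 L5←L0 L6←L5
Join-block Dom:
  L4: preds {L0,L1,L2,L3}: {L0} ∩ {L0,L1} ∩ {L0,L1,L2} ∩ {L0,L3} = {L0}; idom=L0
  L5: preds {L3,L4,L6}: {L0,L3} ∩ {L0,L4} ∩ {L0,L5,L6} = {L0}; idom=L0

DF derivation:
  join L4 pred L0: · stop@L0
  join L4 pred L1: L1 stop@L0
  join L4 pred L2: L2→L1 stop@L0
  join L4 pred L3: L3 stop@L0
  join L5 pred L3: L3 stop@L0
  join L5 pred L4: L4 stop@L0
  join L5 pred L6: L6→L5 stop@L0
  L0: DF=∅
  L1: DF={L4}
  L2: DF={L4}
  L3: DF={L4,L5}
  L4: DF={L5}
  L5: DF={L5}
  L6: DF={L5}

φ for i: defs {L3,L5}
  DF⁺ = {L4,L5}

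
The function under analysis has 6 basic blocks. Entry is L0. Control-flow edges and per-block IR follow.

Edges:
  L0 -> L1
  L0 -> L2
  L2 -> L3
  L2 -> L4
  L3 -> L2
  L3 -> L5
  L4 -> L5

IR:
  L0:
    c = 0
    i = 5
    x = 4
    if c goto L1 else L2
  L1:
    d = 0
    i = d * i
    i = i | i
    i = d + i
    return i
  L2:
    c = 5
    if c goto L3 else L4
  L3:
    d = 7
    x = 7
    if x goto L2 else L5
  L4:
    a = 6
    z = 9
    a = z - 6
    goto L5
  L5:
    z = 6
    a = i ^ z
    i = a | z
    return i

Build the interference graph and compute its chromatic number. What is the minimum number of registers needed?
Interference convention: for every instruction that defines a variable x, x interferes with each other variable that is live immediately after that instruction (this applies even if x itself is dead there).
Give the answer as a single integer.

Answer: 3

Working:
Block summaries:
  L0: {c,i,x} / ∅
  L1: {d,i} / {i}
  L2: {c} / ∅
  L3: {d,x} / ∅
  L4: {a,z} / ∅
  L5: {a,i,z} / {i}

Liveness:
  L0: in=∅ out={i}
  L1: in={i} out=∅
  L2: in={i} out={i}
  L3: in={i} out={i}
  L4: in={i} out={i}
  L5: in={i} out=∅

Interfere edges:
  a — {i,z}
  c — {i,x}
  d — {i}
  i — {a,c,d,x,z}
  x — {c,i}
  z — {a,i}

Chromatic number:
  lower bound: {a,i,z} mutually conflict ⇒ χ ≥ 3
  3-colouring: c0={i}  c1={a,c,d}  c2={x,z}
  χ = 3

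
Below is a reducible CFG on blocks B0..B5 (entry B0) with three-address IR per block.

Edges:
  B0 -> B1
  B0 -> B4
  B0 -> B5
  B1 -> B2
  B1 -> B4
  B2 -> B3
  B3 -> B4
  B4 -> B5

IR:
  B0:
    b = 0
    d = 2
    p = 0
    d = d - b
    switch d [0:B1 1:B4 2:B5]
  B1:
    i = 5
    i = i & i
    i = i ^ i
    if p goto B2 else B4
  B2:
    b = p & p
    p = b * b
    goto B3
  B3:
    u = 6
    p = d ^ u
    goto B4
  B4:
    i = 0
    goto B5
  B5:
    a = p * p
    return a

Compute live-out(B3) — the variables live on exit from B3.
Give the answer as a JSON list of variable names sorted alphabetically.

Answer: ["p"]

Derivation:
def/use:
  B0 def {b,d,p} use ∅
  B1 def {i} use {p}
  B2 def {b,p} use {p}
  B3 def {p,u} use {d}
  B4 def {i} use ∅
  B5 def {a} use {p}

Backward fixpoint:
  B0 li=∅ lo={d,p}
  B1 li={d,p} lo={d,p}
  B2 li={d,p} lo={d}
  B3 li={d} lo={p}
  B4 li={p} lo={p}
  B5 li={p} lo=∅

live-out(B3) = ["p"]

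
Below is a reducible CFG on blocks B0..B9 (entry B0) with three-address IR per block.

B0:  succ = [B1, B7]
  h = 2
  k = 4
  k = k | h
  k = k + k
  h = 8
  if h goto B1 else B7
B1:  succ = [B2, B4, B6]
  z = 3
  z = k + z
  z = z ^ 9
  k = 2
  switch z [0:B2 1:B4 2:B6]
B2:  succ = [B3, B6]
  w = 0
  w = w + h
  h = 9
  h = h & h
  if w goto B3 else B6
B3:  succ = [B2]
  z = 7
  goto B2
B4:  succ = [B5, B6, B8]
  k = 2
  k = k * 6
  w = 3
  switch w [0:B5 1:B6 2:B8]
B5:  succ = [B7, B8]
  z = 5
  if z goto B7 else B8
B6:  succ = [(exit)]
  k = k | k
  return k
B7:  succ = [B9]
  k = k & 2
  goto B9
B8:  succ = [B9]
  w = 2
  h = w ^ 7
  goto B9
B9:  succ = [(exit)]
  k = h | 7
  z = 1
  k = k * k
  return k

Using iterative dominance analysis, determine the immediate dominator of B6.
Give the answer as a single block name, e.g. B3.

idom tree: B1←B0 B2←B1 B3←B2 B4←B1 B5←B4 B6←B1 B7←B0 B8←B4 B9←B0
Join-block Dom:
  B2: preds {B1,B3}: {B0,B1} ∩ {B0,B1,B2,B3} = {B0,B1}; idom=B1
  B6: preds {B1,B2,B4}: {B0,B1} ∩ {B0,B1,B2} ∩ {B0,B1,B4} = {B0,B1}; idom=B1
  B7: preds {B0,B5}: {B0} ∩ {B0,B1,B4,B5} = {B0}; idom=B0
  B8: preds {B4,B5}: {B0,B1,B4} ∩ {B0,B1,B4,B5} = {B0,B1,B4}; idom=B4
  B9: preds {B7,B8}: {B0,B7} ∩ {B0,B1,B4,B8} = {B0}; idom=B0

idom(B6) = B1

Answer: B1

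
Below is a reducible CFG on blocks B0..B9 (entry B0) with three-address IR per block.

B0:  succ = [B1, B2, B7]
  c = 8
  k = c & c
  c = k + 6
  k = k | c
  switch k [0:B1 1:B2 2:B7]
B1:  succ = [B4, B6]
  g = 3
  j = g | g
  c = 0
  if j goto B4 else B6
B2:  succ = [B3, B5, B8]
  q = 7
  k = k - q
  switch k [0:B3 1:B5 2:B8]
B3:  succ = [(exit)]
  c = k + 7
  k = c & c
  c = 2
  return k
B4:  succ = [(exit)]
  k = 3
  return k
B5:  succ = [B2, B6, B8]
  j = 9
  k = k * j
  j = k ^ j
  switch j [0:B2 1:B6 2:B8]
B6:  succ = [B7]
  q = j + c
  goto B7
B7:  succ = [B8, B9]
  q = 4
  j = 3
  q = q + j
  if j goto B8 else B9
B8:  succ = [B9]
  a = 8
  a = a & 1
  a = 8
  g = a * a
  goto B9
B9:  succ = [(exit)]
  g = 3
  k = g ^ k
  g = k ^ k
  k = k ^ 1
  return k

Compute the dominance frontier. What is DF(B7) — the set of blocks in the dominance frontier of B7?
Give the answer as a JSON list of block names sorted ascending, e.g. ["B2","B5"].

Answer: ["B8", "B9"]

Derivation:
idom tree: B1←B0 B2←B0 B3←B2 B4←B1 B5←B2 B6←B0 B7←B0 B8←B0 B9←B0
Dom at joins:
  B2: preds {B0,B5}: {B0} ∩ {B0,B2,B5} = {B0}; idom=B0
  B6: preds {B1,B5}: {B0,B1} ∩ {B0,B2,B5} = {B0}; idom=B0
  B7: preds {B0,B6}: {B0} ∩ {B0,B6} = {B0}; idom=B0
  B8: preds {B2,B5,B7}: {B0,B2} ∩ {B0,B2,B5} ∩ {B0,B7} = {B0}; idom=B0
  B9: preds {B7,B8}: {B0,B7} ∩ {B0,B8} = {B0}; idom=B0

DF walk-up:
  B2←B0: walk · to B0
  B2←B5: walk B5→B2 to B0
  B6←B1: walk B1 to B0
  B6←B5: walk B5→B2 to B0
  B7←B0: walk · to B0
  B7←B6: walk B6 to B0
  B8←B2: walk B2 to B0
  B8←B5: walk B5→B2 to B0
  B8←B7: walk B7 to B0
  B9←B7: walk B7 to B0
  B9←B8: walk B8 to B0
  B0 → ∅
  B1 → {B6}
  B2 → {B2,B6,B8}
  B3 → ∅
  B4 → ∅
  B5 → {B2,B6,B8}
  B6 → {B7}
  B7 → {B8,B9}
  B8 → {B9}
  B9 → ∅

DF(B7) = ["B8", "B9"]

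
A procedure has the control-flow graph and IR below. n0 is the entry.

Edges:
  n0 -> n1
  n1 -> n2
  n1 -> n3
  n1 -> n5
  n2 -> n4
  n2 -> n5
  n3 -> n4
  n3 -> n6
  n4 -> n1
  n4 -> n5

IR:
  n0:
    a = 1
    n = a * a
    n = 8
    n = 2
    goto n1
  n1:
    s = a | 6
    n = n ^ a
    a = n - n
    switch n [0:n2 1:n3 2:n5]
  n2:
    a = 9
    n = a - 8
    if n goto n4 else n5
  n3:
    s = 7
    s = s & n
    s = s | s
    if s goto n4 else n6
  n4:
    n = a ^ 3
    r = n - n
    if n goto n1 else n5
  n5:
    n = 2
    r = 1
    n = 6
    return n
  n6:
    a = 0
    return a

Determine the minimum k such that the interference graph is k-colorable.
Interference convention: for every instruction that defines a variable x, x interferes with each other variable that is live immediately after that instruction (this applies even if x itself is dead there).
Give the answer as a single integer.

Block summaries:
  n0 def {a,n} use ∅
  n1 def {a,n,s} use {a,n}
  n2 def {a,n} use ∅
  n3 def {s} use {n}
  n4 def {n,r} use {a}
  n5 def {n,r} use ∅
  n6 def {a} use ∅

Live sets:
  live n0: ∅→{a,n}
  live n1: {a,n}→{a,n}
  live n2: ∅→{a}
  live n3: {a,n}→{a}
  live n4: {a}→{a,n}
  live n5: ∅→∅
  live n6: ∅→∅

Interfere edges:
  a: {n,r,s}
  n: {a,r,s}
  r: {a,n}
  s: {a,n}

Chromatic number:
  clique {a,n,r} ⇒ need ≥ 3
  assign a→R0 n→R1 r→R2 s→R2 — no edge inside a register ⇒ χ ≤ 3
  χ = 3

Answer: 3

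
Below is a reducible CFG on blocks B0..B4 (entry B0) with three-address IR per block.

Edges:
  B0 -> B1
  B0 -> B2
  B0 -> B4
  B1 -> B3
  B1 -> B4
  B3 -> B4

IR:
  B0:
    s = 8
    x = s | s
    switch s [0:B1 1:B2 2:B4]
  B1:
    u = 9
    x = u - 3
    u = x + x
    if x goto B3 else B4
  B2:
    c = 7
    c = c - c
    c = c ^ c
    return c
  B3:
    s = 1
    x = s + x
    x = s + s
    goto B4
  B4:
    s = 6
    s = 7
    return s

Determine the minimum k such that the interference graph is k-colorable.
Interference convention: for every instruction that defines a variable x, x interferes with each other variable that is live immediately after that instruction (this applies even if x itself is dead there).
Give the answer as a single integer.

Answer: 2

Analysis:
Block summaries:
  B0: def={s,x} ue=∅
  B1: def={u,x} ue=∅
  B2: def={c} ue=∅
  B3: def={s,x} ue={x}
  B4: def={s} ue=∅

Live sets:
  B0 li=∅ lo=∅
  B1 li=∅ lo={x}
  B2 li=∅ lo=∅
  B3 li={x} lo=∅
  B4 li=∅ lo=∅

Interfere edges:
  c: ∅
  s: {x}
  u: {x}
  x: {s,u}

Chromatic number:
  clique {s,x} ⇒ need ≥ 2
  2-colouring: R0={c,x}  R1={s,u}
  χ = 2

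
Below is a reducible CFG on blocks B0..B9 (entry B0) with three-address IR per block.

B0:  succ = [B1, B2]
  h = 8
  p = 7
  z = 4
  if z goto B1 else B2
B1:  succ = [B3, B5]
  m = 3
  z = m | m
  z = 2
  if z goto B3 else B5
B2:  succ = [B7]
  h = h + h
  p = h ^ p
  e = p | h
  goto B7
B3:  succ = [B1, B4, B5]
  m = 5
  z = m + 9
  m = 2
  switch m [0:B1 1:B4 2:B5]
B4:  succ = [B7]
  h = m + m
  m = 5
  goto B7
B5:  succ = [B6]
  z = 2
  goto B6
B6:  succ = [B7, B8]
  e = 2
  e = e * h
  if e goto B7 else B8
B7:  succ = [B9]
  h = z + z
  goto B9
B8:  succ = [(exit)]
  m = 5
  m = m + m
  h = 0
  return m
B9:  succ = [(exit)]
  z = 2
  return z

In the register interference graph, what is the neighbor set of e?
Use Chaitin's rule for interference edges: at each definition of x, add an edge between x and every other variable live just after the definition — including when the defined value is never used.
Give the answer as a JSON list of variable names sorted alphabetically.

Answer: ["h", "z"]

Derivation:
Block summaries:
  B0 def {h,p,z} use ∅
  B1 def {m,z} use ∅
  B2 def {e,h,p} use {h,p}
  B3 def {m,z} use ∅
  B4 def {h,m} use {m}
  B5 def {z} use ∅
  B6 def {e} use {h}
  B7 def {h} use {z}
  B8 def {h,m} use ∅
  B9 def {z} use ∅

Liveness:
  live B0: ∅→{h,p,z}
  live B1: {h}→{h}
  live B2: {h,p,z}→{z}
  live B3: {h}→{h,m,z}
  live B4: {m,z}→{z}
  live B5: {h}→{h,z}
  live B6: {h,z}→{z}
  live B7: {z}→∅
  live B8: ∅→∅
  live B9: ∅→∅

Interference:
  e↔{h,z}
  h↔{e,m,p,z}
  m↔{h,z}
  p↔{h,z}
  z↔{e,h,m,p}

N(e) = ["h", "z"]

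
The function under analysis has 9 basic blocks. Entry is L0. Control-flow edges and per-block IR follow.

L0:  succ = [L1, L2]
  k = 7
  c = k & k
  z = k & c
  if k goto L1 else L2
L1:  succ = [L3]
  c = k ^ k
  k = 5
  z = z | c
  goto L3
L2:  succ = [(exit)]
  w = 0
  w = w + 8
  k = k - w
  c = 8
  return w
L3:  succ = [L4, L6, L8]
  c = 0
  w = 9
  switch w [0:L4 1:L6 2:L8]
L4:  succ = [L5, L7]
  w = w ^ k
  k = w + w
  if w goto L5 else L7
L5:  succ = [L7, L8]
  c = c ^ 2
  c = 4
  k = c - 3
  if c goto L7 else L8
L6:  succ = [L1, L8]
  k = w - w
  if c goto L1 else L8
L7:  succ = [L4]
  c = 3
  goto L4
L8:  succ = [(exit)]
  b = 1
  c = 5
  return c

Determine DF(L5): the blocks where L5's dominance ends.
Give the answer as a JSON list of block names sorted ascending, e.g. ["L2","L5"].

Answer: ["L7", "L8"]

Analysis:
idom tree: L1←L0 L2←L0 L3←L1 L4←L3 L5←L4 L6←L3 L7←L4 L8←L3
Dom at joins:
  L1: preds {L0,L6}: {L0} ∩ {L0,L1,L3,L6} = {L0}; idom=L0
  L4: preds {L3,L7}: {L0,L1,L3} ∩ {L0,L1,L3,L4,L7} = {L0,L1,L3}; idom=L3
  L7: preds {L4,L5}: {L0,L1,L3,L4} ∩ {L0,L1,L3,L4,L5} = {L0,L1,L3,L4}; idom=L4
  L8: preds {L3,L5,L6}: {L0,L1,L3} ∩ {L0,L1,L3,L4,L5} ∩ {L0,L1,L3,L6} = {L0,L1,L3}; idom=L3

DF derivation:
  L1←L0: walk · to L0
  L1←L6: walk L6→L3→L1 to L0
  L4←L3: walk · to L3
  L4←L7: walk L7→L4 to L3
  L7←L4: walk · to L4
  L7←L5: walk L5 to L4
  L8←L3: walk · to L3
  L8←L5: walk L5→L4 to L3
  L8←L6: walk L6 to L3
  L0 → ∅
  L1 → {L1}
  L2 → ∅
  L3 → {L1}
  L4 → {L4,L8}
  L5 → {L7,L8}
  L6 → {L1,L8}
  L7 → {L4}
  L8 → ∅

DF(L5) = ["L7", "L8"]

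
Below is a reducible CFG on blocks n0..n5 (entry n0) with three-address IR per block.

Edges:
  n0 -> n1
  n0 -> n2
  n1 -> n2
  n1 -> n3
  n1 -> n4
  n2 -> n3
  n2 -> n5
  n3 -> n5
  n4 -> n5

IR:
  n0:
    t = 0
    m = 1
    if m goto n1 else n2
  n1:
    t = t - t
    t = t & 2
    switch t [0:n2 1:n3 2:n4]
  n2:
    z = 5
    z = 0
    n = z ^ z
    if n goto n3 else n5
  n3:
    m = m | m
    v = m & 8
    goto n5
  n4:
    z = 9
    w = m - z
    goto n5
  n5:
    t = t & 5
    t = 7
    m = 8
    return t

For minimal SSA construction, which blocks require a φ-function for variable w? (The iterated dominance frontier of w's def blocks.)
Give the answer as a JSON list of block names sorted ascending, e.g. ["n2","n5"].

idom tree: n1←n0 n2←n0 n3←n0 n4←n1 n5←n0
Dom∩ at merges:
  n2: preds {n0,n1}: {n0} ∩ {n0,n1} = {n0}; idom=n0
  n3: preds {n1,n2}: {n0,n1} ∩ {n0,n2} = {n0}; idom=n0
  n5: preds {n2,n3,n4}: {n0,n2} ∩ {n0,n3} ∩ {n0,n1,n4} = {n0}; idom=n0

DF walk-up:
  join n2 pred n0: · stop@n0
  join n2 pred n1: n1 stop@n0
  join n3 pred n1: n1 stop@n0
  join n3 pred n2: n2 stop@n0
  join n5 pred n2: n2 stop@n0
  join n5 pred n3: n3 stop@n0
  join n5 pred n4: n4→n1 stop@n0
  n0: DF=∅
  n1: DF={n2,n3,n5}
  n2: DF={n3,n5}
  n3: DF={n5}
  n4: DF={n5}
  n5: DF=∅

φ for w: defs {n4}
  DF⁺ = {n5}

Answer: ["n5"]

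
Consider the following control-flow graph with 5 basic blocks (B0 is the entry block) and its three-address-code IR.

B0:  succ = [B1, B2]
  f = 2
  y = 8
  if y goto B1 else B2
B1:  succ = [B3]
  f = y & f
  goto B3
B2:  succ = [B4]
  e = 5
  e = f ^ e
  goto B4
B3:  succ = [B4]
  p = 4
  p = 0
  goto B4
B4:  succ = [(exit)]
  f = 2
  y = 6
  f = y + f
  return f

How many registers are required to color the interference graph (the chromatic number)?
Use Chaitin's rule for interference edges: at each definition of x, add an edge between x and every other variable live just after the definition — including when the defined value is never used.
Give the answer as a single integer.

Per-block:
  B0: def={f,y} ue=∅
  B1: def={f} ue={f,y}
  B2: def={e} ue={f}
  B3: def={p} ue=∅
  B4: def={f,y} ue=∅

Liveness:
  live B0: ∅→{f,y}
  live B1: {f,y}→∅
  live B2: {f}→∅
  live B3: ∅→∅
  live B4: ∅→∅

Interfere edges:
  e — {f}
  f — {e,y}
  p — ∅
  y — {f}

Chromatic number:
  {e,f} pairwise interfere (2-clique) ⇒ χ ≥ 2
  2-colouring: c0={f,p}  c1={e,y}
  χ = 2

Answer: 2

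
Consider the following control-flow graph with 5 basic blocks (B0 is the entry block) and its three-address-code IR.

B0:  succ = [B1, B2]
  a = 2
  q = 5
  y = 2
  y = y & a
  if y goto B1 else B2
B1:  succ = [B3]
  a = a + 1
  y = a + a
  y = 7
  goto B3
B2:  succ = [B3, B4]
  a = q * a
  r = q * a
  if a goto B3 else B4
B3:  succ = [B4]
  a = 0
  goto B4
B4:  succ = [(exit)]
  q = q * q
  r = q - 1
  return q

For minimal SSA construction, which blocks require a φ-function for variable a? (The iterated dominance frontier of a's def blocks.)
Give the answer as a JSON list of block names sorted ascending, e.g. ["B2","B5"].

idom tree: B1←B0 B2←B0 B3←B0 B4←B0
Dom∩ at merges:
  B3: preds {B1,B2}: {B0,B1} ∩ {B0,B2} = {B0}; idom=B0
  B4: preds {B2,B3}: {B0,B2} ∩ {B0,B3} = {B0}; idom=B0

DF walk-up:
  join B3 pred B1: B1 stop@B0
  join B3 pred B2: B2 stop@B0
  join B4 pred B2: B2 stop@B0
  join B4 pred B3: B3 stop@B0
  DF(B0)=∅
  DF(B1)={B3}
  DF(B2)={B3,B4}
  DF(B3)={B4}
  DF(B4)=∅

φ for a: defs {B0,B1,B2,B3}
  DF⁺ = {B3,B4}

Answer: ["B3", "B4"]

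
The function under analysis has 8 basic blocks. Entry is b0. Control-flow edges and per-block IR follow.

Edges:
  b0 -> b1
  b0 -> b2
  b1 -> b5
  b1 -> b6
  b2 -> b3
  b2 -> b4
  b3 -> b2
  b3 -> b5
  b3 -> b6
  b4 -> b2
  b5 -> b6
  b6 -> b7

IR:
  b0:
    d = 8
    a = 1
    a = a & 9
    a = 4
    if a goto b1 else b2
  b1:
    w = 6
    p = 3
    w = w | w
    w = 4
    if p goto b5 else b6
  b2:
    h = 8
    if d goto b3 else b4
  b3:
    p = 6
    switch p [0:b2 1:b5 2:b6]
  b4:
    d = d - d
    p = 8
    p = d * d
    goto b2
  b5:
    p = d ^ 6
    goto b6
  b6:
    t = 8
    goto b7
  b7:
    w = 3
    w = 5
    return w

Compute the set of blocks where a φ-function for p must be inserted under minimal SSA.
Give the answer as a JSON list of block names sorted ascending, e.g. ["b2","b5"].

idom tree: b1←b0 b2←b0 b3←b2 b4←b2 b5←b0 b6←b0 b7←b6
Dom∩ at merges:
  b2: preds {b0,b3,b4}: {b0} ∩ {b0,b2,b3} ∩ {b0,b2,b4} = {b0}; idom=b0
  b5: preds {b1,b3}: {b0,b1} ∩ {b0,b2,b3} = {b0}; idom=b0
  b6: preds {b1,b3,b5}: {b0,b1} ∩ {b0,b2,b3} ∩ {b0,b5} = {b0}; idom=b0

DF walk-up:
  join b2 pred b0: · stop@b0
  join b2 pred b3: b3→b2 stop@b0
  join b2 pred b4: b4→b2 stop@b0
  join b5 pred b1: b1 stop@b0
  join b5 pred b3: b3→b2 stop@b0
  join b6 pred b1: b1 stop@b0
  join b6 pred b3: b3→b2 stop@b0
  join b6 pred b5: b5 stop@b0
  DF(b0)=∅
  DF(b1)={b5,b6}
  DF(b2)={b2,b5,b6}
  DF(b3)={b2,b5,b6}
  DF(b4)={b2}
  DF(b5)={b6}
  DF(b6)=∅
  DF(b7)=∅

φ for p: defs {b1,b3,b4,b5}
  DF⁺ = {b2,b5,b6}

Answer: ["b2", "b5", "b6"]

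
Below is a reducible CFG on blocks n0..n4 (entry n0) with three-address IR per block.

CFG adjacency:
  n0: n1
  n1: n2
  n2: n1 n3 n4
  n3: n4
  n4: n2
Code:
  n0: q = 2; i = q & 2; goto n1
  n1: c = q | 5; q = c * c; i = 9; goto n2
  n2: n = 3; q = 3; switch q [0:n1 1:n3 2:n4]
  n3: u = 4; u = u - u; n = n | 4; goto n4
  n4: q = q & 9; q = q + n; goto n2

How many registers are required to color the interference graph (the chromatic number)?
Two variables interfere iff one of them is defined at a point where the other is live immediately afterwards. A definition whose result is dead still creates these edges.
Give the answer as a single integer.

Per-block:
  n0 def {i,q} use ∅
  n1 def {c,i,q} use {q}
  n2 def {n,q} use ∅
  n3 def {n,u} use {n}
  n4 def {q} use {n,q}

Backward fixpoint:
  live n0: ∅→{q}
  live n1: {q}→∅
  live n2: ∅→{n,q}
  live n3: {n,q}→{n,q}
  live n4: {n,q}→∅

Interfere edges:
  c — ∅
  i — {q}
  n — {q,u}
  q — {i,n,u}
  u — {n,q}

Registers:
  {n,q,u} pairwise interfere (3-clique) ⇒ χ ≥ 3
  3-colouring: R0={c,q}  R1={i,n}  R2={u}
  χ = 3

Answer: 3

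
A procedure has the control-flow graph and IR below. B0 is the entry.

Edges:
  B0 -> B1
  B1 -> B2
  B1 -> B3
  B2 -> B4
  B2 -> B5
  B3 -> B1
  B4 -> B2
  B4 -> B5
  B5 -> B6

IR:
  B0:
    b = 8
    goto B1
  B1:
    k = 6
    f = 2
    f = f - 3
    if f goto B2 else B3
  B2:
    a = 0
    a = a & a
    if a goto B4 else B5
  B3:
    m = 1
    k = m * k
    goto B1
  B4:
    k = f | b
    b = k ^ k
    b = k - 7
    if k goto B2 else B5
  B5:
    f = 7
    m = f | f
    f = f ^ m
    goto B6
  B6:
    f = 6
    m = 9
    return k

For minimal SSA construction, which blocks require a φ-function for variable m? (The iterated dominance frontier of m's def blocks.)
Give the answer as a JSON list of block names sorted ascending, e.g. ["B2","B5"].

Answer: ["B1"]

Derivation:
idom tree: B1←B0 B2←B1 B3←B1 B4←B2 B5←B2 B6←B5
Dom at joins:
  B1: preds {B0,B3}: {B0} ∩ {B0,B1,B3} = {B0}; idom=B0
  B2: preds {B1,B4}: {B0,B1} ∩ {B0,B1,B2,B4} = {B0,B1}; idom=B1
  B5: preds {B2,B4}: {B0,B1,B2} ∩ {B0,B1,B2,B4} = {B0,B1,B2}; idom=B2

Frontier:
  join B1 pred B0: · stop@B0
  join B1 pred B3: B3→B1 stop@B0
  join B2 pred B1: · stop@B1
  join B2 pred B4: B4→B2 stop@B1
  join B5 pred B2: · stop@B2
  join B5 pred B4: B4 stop@B2
  B0 → ∅
  B1 → {B1}
  B2 → {B2}
  B3 → {B1}
  B4 → {B2,B5}
  B5 → ∅
  B6 → ∅

φ for m: defs {B3,B5,B6}
  DF⁺ = {B1}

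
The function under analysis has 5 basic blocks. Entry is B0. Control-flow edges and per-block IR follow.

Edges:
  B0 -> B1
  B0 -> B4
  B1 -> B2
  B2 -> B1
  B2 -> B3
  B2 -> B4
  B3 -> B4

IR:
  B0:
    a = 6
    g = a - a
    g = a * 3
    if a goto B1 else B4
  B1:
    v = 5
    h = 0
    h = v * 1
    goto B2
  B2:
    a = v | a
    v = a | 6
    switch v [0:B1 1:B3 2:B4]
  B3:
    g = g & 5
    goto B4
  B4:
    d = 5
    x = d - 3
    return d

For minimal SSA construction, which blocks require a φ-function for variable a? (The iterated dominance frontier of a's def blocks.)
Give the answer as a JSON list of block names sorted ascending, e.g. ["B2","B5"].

idom tree: B1←B0 B2←B1 B3←B2 B4←B0
Dom at joins:
  B1: preds {B0,B2}: {B0} ∩ {B0,B1,B2} = {B0}; idom=B0
  B4: preds {B0,B2,B3}: {B0} ∩ {B0,B1,B2} ∩ {B0,B1,B2,B3} = {B0}; idom=B0

DF derivation:
  B1←B0: walk · to B0
  B1←B2: walk B2→B1 to B0
  B4←B0: walk · to B0
  B4←B2: walk B2→B1 to B0
  B4←B3: walk B3→B2→B1 to B0
  DF(B0)=∅
  DF(B1)={B1,B4}
  DF(B2)={B1,B4}
  DF(B3)={B4}
  DF(B4)=∅

φ for a: defs {B0,B2}
  DF⁺ = {B1,B4}

Answer: ["B1", "B4"]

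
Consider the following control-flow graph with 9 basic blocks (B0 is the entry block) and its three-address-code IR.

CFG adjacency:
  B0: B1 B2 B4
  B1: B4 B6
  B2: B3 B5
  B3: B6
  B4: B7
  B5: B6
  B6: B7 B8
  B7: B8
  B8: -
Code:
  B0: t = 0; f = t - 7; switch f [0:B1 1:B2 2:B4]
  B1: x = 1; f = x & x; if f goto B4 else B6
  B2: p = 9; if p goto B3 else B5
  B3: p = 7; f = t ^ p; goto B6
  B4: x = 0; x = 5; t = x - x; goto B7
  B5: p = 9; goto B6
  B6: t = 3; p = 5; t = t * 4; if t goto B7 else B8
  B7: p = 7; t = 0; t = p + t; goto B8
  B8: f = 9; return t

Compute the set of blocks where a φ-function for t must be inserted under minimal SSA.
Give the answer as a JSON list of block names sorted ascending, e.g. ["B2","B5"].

idom tree: B1←B0 B2←B0 B3←B2 B4←B0 B5←B2 B6←B0 B7←B0 B8←B0
Join-block Dom:
  B4: preds {B0,B1}: {B0} ∩ {B0,B1} = {B0}; idom=B0
  B6: preds {B1,B3,B5}: {B0,B1} ∩ {B0,B2,B3} ∩ {B0,B2,B5} = {B0}; idom=B0
  B7: preds {B4,B6}: {B0,B4} ∩ {B0,B6} = {B0}; idom=B0
  B8: preds {B6,B7}: {B0,B6} ∩ {B0,B7} = {B0}; idom=B0

DF walk-up:
  join B4 pred B0: · stop@B0
  join B4 pred B1: B1 stop@B0
  join B6 pred B1: B1 stop@B0
  join B6 pred B3: B3→B2 stop@B0
  join B6 pred B5: B5→B2 stop@B0
  join B7 pred B4: B4 stop@B0
  join B7 pred B6: B6 stop@B0
  join B8 pred B6: B6 stop@B0
  join B8 pred B7: B7 stop@B0
  B0 → ∅
  B1 → {B4,B6}
  B2 → {B6}
  B3 → {B6}
  B4 → {B7}
  B5 → {B6}
  B6 → {B7,B8}
  B7 → {B8}
  B8 → ∅

φ for t: defs {B0,B4,B6,B7}
  DF⁺ = {B7,B8}

Answer: ["B7", "B8"]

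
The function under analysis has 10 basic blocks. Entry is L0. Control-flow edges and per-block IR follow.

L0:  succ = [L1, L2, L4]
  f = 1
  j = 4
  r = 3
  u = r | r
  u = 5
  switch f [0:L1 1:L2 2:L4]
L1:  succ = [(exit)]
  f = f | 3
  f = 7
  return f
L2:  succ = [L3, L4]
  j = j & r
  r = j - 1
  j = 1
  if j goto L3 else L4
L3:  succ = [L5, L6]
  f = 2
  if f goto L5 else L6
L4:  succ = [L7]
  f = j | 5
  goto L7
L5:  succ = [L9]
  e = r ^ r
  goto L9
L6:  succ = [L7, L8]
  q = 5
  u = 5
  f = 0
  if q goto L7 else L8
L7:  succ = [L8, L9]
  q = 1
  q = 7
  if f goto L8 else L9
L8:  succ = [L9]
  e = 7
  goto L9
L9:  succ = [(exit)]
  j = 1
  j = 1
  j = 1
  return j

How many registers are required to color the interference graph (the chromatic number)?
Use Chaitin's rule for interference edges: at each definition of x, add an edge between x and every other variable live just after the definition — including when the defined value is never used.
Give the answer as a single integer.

Per-block:
  L0: def={f,j,r,u} ue=∅
  L1: def={f} ue={f}
  L2: def={j,r} ue={j,r}
  L3: def={f} ue=∅
  L4: def={f} ue={j}
  L5: def={e} ue={r}
  L6: def={f,q,u} ue=∅
  L7: def={q} ue={f}
  L8: def={e} ue=∅
  L9: def={j} ue=∅

Live sets:
  L0 li=∅ lo={f,j,r}
  L1 li={f} lo=∅
  L2 li={j,r} lo={j,r}
  L3 li={r} lo={r}
  L4 li={j} lo={f}
  L5 li={r} lo=∅
  L6 li=∅ lo={f}
  L7 li={f} lo=∅
  L8 li=∅ lo=∅
  L9 li=∅ lo=∅

Interfere edges:
  e: ∅
  f: {j,q,r,u}
  j: {f,r,u}
  q: {f,u}
  r: {f,j,u}
  u: {f,j,q,r}

Registers:
  lower bound: {f,j,r,u} mutually conflict ⇒ χ ≥ 4
  4-colouring: R0={e,f}  R1={u}  R2={j,q}  R3={r}
  χ = 4

Answer: 4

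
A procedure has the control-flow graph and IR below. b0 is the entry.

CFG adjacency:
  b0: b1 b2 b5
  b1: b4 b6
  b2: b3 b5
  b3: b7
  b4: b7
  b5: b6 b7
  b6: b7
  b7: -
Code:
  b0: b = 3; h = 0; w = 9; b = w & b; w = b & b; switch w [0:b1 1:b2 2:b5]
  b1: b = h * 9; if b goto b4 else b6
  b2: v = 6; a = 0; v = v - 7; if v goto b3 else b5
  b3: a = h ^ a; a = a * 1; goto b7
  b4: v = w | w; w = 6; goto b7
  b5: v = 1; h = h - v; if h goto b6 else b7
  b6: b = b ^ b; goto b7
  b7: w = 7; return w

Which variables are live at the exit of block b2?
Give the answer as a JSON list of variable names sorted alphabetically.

Block summaries:
  b0: {b,h,w} / ∅
  b1: {b} / {h}
  b2: {a,v} / ∅
  b3: {a} / {a,h}
  b4: {v,w} / {w}
  b5: {h,v} / {h}
  b6: {b} / {b}
  b7: {w} / ∅

Backward fixpoint:
  b0 li=∅ lo={b,h,w}
  b1 li={h,w} lo={b,w}
  b2 li={b,h} lo={a,b,h}
  b3 li={a,h} lo=∅
  b4 li={w} lo=∅
  b5 li={b,h} lo={b}
  b6 li={b} lo=∅
  b7 li=∅ lo=∅

live-out(b2) = ["a", "b", "h"]

Answer: ["a", "b", "h"]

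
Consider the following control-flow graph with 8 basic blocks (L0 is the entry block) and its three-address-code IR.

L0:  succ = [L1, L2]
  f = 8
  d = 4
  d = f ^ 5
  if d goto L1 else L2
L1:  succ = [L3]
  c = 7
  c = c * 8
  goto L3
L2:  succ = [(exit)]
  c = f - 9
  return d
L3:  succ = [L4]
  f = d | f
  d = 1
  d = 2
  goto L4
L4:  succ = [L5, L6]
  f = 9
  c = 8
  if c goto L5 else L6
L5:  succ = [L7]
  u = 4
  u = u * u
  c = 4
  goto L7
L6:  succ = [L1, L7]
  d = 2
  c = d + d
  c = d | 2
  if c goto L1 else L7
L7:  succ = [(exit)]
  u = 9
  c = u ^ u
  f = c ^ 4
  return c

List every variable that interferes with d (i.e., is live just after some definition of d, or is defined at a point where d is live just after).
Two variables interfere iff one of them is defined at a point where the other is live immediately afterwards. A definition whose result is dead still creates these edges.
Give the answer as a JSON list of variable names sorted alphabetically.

def/use:
  L0: {d,f} / ∅
  L1: {c} / ∅
  L2: {c} / {d,f}
  L3: {d,f} / {d,f}
  L4: {c,f} / ∅
  L5: {c,u} / ∅
  L6: {c,d} / ∅
  L7: {c,f,u} / ∅

Backward fixpoint:
  L0 li=∅ lo={d,f}
  L1 li={d,f} lo={d,f}
  L2 li={d,f} lo=∅
  L3 li={d,f} lo=∅
  L4 li=∅ lo={f}
  L5 li=∅ lo=∅
  L6 li={f} lo={d,f}
  L7 li=∅ lo=∅

Interfere edges:
  c: {d,f}
  d: {c,f}
  f: {c,d}
  u: ∅

N(d) = ["c", "f"]

Answer: ["c", "f"]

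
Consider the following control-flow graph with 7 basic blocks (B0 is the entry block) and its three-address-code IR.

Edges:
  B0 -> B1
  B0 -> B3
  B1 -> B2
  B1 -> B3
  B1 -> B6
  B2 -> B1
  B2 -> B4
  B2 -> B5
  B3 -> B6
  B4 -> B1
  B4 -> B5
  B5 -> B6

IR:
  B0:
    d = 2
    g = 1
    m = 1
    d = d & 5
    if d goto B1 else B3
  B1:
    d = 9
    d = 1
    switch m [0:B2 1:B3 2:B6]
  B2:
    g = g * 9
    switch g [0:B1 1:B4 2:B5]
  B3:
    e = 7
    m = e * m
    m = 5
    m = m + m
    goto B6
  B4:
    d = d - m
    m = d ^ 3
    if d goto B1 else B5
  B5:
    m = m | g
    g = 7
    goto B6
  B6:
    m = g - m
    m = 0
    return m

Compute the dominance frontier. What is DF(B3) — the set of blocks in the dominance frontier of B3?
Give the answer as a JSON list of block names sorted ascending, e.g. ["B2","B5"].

idom tree: B1←B0 B2←B1 B3←B0 B4←B2 B5←B2 B6←B0
Dom at joins:
  B1: preds {B0,B2,B4}: {B0} ∩ {B0,B1,B2} ∩ {B0,B1,B2,B4} = {B0}; idom=B0
  B3: preds {B0,B1}: {B0} ∩ {B0,B1} = {B0}; idom=B0
  B5: preds {B2,B4}: {B0,B1,B2} ∩ {B0,B1,B2,B4} = {B0,B1,B2}; idom=B2
  B6: preds {B1,B3,B5}: {B0,B1} ∩ {B0,B3} ∩ {B0,B1,B2,B5} = {B0}; idom=B0

Frontier:
  B1←B0: walk · to B0
  B1←B2: walk B2→B1 to B0
  B1←B4: walk B4→B2→B1 to B0
  B3←B0: walk · to B0
  B3←B1: walk B1 to B0
  B5←B2: walk · to B2
  B5←B4: walk B4 to B2
  B6←B1: walk B1 to B0
  B6←B3: walk B3 to B0
  B6←B5: walk B5→B2→B1 to B0
  DF(B0)=∅
  DF(B1)={B1,B3,B6}
  DF(B2)={B1,B6}
  DF(B3)={B6}
  DF(B4)={B1,B5}
  DF(B5)={B6}
  DF(B6)=∅

DF(B3) = ["B6"]

Answer: ["B6"]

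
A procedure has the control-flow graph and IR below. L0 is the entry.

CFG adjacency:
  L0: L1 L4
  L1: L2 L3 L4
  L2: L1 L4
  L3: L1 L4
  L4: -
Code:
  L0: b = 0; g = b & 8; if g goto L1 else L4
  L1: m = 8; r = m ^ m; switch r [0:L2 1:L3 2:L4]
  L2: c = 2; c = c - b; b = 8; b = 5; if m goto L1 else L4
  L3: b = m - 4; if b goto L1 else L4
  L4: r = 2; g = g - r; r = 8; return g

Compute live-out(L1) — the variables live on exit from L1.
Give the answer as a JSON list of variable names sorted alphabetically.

Answer: ["b", "g", "m"]

Derivation:
Block summaries:
  L0: def={b,g} ue=∅
  L1: def={m,r} ue=∅
  L2: def={b,c} ue={b,m}
  L3: def={b} ue={m}
  L4: def={g,r} ue={g}

Liveness:
  L0: in=∅ out={b,g}
  L1: in={b,g} out={b,g,m}
  L2: in={b,g,m} out={b,g}
  L3: in={g,m} out={b,g}
  L4: in={g} out=∅

live-out(L1) = ["b", "g", "m"]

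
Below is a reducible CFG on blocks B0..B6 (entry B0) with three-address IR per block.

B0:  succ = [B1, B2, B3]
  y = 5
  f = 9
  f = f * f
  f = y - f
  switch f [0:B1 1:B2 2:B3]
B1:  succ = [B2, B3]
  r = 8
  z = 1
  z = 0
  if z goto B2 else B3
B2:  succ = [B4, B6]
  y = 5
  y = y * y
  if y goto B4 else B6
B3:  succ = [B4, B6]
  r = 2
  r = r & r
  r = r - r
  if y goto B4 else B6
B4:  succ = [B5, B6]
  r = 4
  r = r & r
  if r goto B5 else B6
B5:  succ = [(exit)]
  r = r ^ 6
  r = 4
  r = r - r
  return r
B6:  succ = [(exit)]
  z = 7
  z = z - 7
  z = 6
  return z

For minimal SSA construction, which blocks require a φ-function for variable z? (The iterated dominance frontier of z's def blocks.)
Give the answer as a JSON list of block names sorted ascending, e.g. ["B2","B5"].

idom tree: B1←B0 B2←B0 B3←B0 B4←B0 B5←B4 B6←B0
Dom at joins:
  B2: preds {B0,B1}: {B0} ∩ {B0,B1} = {B0}; idom=B0
  B3: preds {B0,B1}: {B0} ∩ {B0,B1} = {B0}; idom=B0
  B4: preds {B2,B3}: {B0,B2} ∩ {B0,B3} = {B0}; idom=B0
  B6: preds {B2,B3,B4}: {B0,B2} ∩ {B0,B3} ∩ {B0,B4} = {B0}; idom=B0

Frontier:
  B2←B0: walk · to B0
  B2←B1: walk B1 to B0
  B3←B0: walk · to B0
  B3←B1: walk B1 to B0
  B4←B2: walk B2 to B0
  B4←B3: walk B3 to B0
  B6←B2: walk B2 to B0
  B6←B3: walk B3 to B0
  B6←B4: walk B4 to B0
  B0 → ∅
  B1 → {B2,B3}
  B2 → {B4,B6}
  B3 → {B4,B6}
  B4 → {B6}
  B5 → ∅
  B6 → ∅

φ for z: defs {B1,B6}
  DF⁺ = {B2,B3,B4,B6}

Answer: ["B2", "B3", "B4", "B6"]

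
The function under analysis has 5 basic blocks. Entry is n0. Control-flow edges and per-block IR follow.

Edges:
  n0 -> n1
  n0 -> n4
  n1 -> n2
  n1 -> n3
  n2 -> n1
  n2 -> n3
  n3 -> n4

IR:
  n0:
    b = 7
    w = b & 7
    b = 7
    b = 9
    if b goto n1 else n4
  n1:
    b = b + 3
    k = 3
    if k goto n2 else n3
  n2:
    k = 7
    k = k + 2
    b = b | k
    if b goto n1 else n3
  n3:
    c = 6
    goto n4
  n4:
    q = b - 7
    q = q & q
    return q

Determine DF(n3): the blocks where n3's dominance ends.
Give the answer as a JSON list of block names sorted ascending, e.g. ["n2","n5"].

idom tree: n1←n0 n2←n1 n3←n1 n4←n0
Join-block Dom:
  n1: preds {n0,n2}: {n0} ∩ {n0,n1,n2} = {n0}; idom=n0
  n3: preds {n1,n2}: {n0,n1} ∩ {n0,n1,n2} = {n0,n1}; idom=n1
  n4: preds {n0,n3}: {n0} ∩ {n0,n1,n3} = {n0}; idom=n0

Frontier:
  n1←n0: walk · to n0
  n1←n2: walk n2→n1 to n0
  n3←n1: walk · to n1
  n3←n2: walk n2 to n1
  n4←n0: walk · to n0
  n4←n3: walk n3→n1 to n0
  n0: DF=∅
  n1: DF={n1,n4}
  n2: DF={n1,n3}
  n3: DF={n4}
  n4: DF=∅

DF(n3) = ["n4"]

Answer: ["n4"]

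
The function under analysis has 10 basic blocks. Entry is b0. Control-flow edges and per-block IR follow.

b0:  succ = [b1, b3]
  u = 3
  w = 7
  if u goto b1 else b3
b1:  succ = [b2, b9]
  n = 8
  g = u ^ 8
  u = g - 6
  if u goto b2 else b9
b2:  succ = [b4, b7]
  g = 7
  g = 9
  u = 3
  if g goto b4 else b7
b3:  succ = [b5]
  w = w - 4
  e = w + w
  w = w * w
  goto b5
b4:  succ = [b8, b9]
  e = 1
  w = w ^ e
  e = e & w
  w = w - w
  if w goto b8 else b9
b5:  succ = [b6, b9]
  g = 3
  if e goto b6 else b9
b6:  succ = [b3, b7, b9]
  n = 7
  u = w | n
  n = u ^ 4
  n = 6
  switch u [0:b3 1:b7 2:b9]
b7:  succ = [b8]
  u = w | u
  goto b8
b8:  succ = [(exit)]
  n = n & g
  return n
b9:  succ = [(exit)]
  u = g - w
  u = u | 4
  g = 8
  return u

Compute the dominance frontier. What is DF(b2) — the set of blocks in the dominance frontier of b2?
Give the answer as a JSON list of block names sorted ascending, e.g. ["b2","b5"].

idom tree: b1←b0 b2←b1 b3←b0 b4←b2 b5←b3 b6←b5 b7←b0 b8←b0 b9←b0
Dom at joins:
  b3: preds {b0,b6}: {b0} ∩ {b0,b3,b5,b6} = {b0}; idom=b0
  b7: preds {b2,b6}: {b0,b1,b2} ∩ {b0,b3,b5,b6} = {b0}; idom=b0
  b8: preds {b4,b7}: {b0,b1,b2,b4} ∩ {b0,b7} = {b0}; idom=b0
  b9: preds {b1,b4,b5,b6}: {b0,b1} ∩ {b0,b1,b2,b4} ∩ {b0,b3,b5} ∩ {b0,b3,b5,b6} = {b0}; idom=b0

Frontier:
  b3←b0: walk · to b0
  b3←b6: walk b6→b5→b3 to b0
  b7←b2: walk b2→b1 to b0
  b7←b6: walk b6→b5→b3 to b0
  b8←b4: walk b4→b2→b1 to b0
  b8←b7: walk b7 to b0
  b9←b1: walk b1 to b0
  b9←b4: walk b4→b2→b1 to b0
  b9←b5: walk b5→b3 to b0
  b9←b6: walk b6→b5→b3 to b0
  b0: DF=∅
  b1: DF={b7,b8,b9}
  b2: DF={b7,b8,b9}
  b3: DF={b3,b7,b9}
  b4: DF={b8,b9}
  b5: DF={b3,b7,b9}
  b6: DF={b3,b7,b9}
  b7: DF={b8}
  b8: DF=∅
  b9: DF=∅

DF(b2) = ["b7", "b8", "b9"]

Answer: ["b7", "b8", "b9"]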